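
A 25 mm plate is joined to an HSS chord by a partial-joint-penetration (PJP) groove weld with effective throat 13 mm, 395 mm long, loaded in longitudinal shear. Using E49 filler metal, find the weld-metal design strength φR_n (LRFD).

E49XX → F_EXX = 490 MPa.
Effective throat (given) t_e = 13 mm.
A_we = 13 × 395 = 5135 mm².
F_nw = 0.6 F_EXX = 294 MPa.
φR_n = 0.75 × 294 × 5135 × 10⁻³ = 1132 kN.

φR_n ≈ 1130 kN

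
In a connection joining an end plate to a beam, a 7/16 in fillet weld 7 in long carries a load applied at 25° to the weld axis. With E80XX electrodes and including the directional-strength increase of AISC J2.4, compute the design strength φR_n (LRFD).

E80XX → F_EXX = 80 ksi.
t_e = 0.707 × 0.4375 = 0.3093 in; A_we = 0.3093 × 7 = 2.165 in².
Directional factor: 1.0 + 0.5 sin^1.5(25°) = 1.137.
F_nw = 0.6 × 80 × 1.137 = 54.59 ksi.
φR_n = 0.75 × 54.59 × 2.165 = 88.65 kips.

φR_n ≈ 88.7 kips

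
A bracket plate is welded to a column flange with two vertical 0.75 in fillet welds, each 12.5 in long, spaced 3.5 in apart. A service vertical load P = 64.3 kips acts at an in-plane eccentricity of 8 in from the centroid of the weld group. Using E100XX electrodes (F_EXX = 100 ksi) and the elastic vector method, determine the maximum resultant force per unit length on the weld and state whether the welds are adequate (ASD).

f_max ≈ 9.33 kip/in; adequate

Total weld length L_w = 25 in. Treat welds as unit-width lines.
Polar moment about centroid: J = 2[d³/12 + d(b/2)²] = 2[12.5³/12 + 12.5×1.75²] = 402.1 in³.
Direct shear f_v = P/L_w = 64.3 / 25 = 2.572 kip/in (vertical).
Torsion M = P·e = 64.3 × 8 = 514.4 kip·in.
Critical point at (x, y) = (1.75, 6.25) from centroid. f_tx = M·y/J = 7.996 kip/in; f_ty = M·x/J = 2.239 kip/in.
Resultant f_max = √[f_tx² + (f_v + f_ty)²] = √[7.996² + (2.572 + 2.239)²] = 9.332 kip/in.
Capacity per unit length: r_n/Ω = (1/2.0) × 0.6 × 100 × (0.707 × 0.75) = 15.91 kip/in.
9.332 ≤ 15.91 → adequate.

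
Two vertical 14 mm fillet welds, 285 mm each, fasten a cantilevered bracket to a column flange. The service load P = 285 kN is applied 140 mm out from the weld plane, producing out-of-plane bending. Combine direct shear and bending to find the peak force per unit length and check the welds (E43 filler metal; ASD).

E43XX → F_EXX = 430 MPa.
L_w = 2 × 285 = 570 mm; section modulus (unit throat) S = 2 × L²/6 = 27080 mm².
Direct shear f_v = P/L_w = 285×10³/570 = 500 N/mm.
Moment M = P × e = 285×10³ × 140 = 39900000 N·mm; bending f_b = M/S = 1474 N/mm.
f_max = √(f_v² + f_b²) = √(500² + 1474²) = 1556 N/mm.
r_n/Ω = (1/2.0) × 0.6 × 430 × (0.707 × 14) = 1277 N/mm → NOT adequate.

f_max ≈ 1560 N/mm; NOT adequate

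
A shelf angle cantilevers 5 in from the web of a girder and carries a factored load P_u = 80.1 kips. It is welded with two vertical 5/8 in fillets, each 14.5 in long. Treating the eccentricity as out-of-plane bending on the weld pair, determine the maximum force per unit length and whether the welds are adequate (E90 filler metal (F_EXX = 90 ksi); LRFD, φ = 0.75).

f_max ≈ 6.35 kip/in; adequate

L_w = 2 × 14.5 = 29 in; section modulus (unit throat) S = 2 × L²/6 = 70.08 in².
Direct shear f_v = P/L_w = 80.1/29 = 2.762 kip/in.
Moment M = P × e = 80.1 × 5 = 400.5 kip·in; bending f_b = M/S = 5.715 kip/in.
f_max = √(f_v² + f_b²) = √(2.762² + 5.715²) = 6.347 kip/in.
φr_n = 0.75 × 0.6 × 90 × (0.707 × 0.625) = 17.9 kip/in → adequate.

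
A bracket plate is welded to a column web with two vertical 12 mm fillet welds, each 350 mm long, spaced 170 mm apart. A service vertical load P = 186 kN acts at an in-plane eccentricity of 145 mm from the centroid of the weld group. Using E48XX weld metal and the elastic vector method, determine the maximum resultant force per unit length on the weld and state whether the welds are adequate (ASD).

E48XX → F_EXX = 480 MPa.
Total weld length L_w = 700 mm. Treat welds as unit-width lines.
Polar moment about centroid: J = 2[d³/12 + d(b/2)²] = 2[350³/12 + 350×85²] = 12200000 mm³.
Direct shear f_v = P/L_w = 186×10³ / 700 = 265.7 N/mm (vertical).
Torsion M = P·e = 186×10³ × 145 = 26970000 N·mm.
Critical point at (x, y) = (85, 175) from centroid. f_tx = M·y/J = 386.8 N/mm; f_ty = M·x/J = 187.9 N/mm.
Resultant f_max = √[f_tx² + (f_v + f_ty)²] = √[386.8² + (265.7 + 187.9)²] = 596.1 N/mm.
Capacity per unit length: r_n/Ω = (1/2.0) × 0.6 × 480 × (0.707 × 12) = 1222 N/mm.
596.1 ≤ 1222 → adequate.

f_max ≈ 596 N/mm; adequate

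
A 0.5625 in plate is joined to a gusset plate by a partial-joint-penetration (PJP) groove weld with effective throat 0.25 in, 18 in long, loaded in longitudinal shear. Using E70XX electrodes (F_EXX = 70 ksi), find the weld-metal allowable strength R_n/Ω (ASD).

Effective throat (given) t_e = 0.25 in.
A_we = 0.25 × 18 = 4.5 in².
F_nw = 0.6 F_EXX = 42 ksi.
R_n/Ω = (42 × 4.5) / 2.0 = 94.5 kip.

R_n/Ω ≈ 94.5 kip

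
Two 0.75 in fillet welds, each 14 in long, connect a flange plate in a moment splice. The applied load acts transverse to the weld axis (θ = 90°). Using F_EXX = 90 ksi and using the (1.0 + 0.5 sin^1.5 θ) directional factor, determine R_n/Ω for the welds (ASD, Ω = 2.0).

t_e = 0.707 × 0.75 = 0.5302 in; A_we = 0.5302 × 28 = 14.85 in².
Directional factor: 1.0 + 0.5 sin^1.5(90°) = 1.5.
F_nw = 0.6 × 90 × 1.5 = 81 ksi.
R_n/Ω = (81 × 14.85) / 2.0 = 601.3 kips.

R_n/Ω ≈ 601 kips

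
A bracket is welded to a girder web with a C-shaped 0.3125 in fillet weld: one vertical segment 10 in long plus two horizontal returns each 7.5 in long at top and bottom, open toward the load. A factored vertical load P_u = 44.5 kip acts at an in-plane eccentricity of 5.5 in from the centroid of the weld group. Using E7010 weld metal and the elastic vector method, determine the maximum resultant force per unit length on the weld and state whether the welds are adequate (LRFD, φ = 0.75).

E70XX → F_EXX = 70 ksi.
Total weld length L_w = 25 in. Treat welds as unit-width lines.
Centroid: x̄ = 2×7.5×3.75 / 25 = 2.25 in from the vertical weld.
Polar moment about centroid: J = I_x + I_y = [10³/12 + 2×7.5×5²] + [10×2.25² + 2(7.5³/12 + 7.5×1.5²)] = 613 in³.
Direct shear f_v = P/L_w = 44.5 / 25 = 1.78 kip/in (vertical).
Torsion M = P·e = 44.5 × 5.5 = 244.75 kip·in.
Critical point at (x, y) = (5.25, 5) from centroid. f_tx = M·y/J = 1.996 kip/in; f_ty = M·x/J = 2.096 kip/in.
Resultant f_max = √[f_tx² + (f_v + f_ty)²] = √[1.996² + (1.78 + 2.096)²] = 4.36 kip/in.
Capacity per unit length: φr_n = 0.75 × 0.6 × 70 × (0.707 × 0.3125) = 6.96 kip/in.
4.36 ≤ 6.96 → adequate.

f_max ≈ 4.36 kip/in; adequate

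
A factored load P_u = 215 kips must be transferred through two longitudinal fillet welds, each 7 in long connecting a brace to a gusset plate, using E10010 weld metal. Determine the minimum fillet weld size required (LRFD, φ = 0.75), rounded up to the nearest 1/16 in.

E100XX → F_EXX = 100 ksi.
Total weld length L = 14 in.
Required throat t_e = P_u / (φ × 0.6 F_EXX × L) = 215 / (0.75 × 0.6 × 100 × 14) = 0.3413 in.
Required leg w = t_e / 0.707 = 0.4827 in → use 1/2 in.

w = 1/2 in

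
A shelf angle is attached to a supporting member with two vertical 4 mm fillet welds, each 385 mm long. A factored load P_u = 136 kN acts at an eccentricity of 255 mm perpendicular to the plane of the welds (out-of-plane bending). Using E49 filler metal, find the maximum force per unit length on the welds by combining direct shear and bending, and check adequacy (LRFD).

f_max ≈ 724 N/mm; NOT adequate

E49XX → F_EXX = 490 MPa.
L_w = 2 × 385 = 770 mm; section modulus (unit throat) S = 2 × L²/6 = 49410 mm².
Direct shear f_v = P/L_w = 136×10³/770 = 176.6 N/mm.
Moment M = P × e = 136×10³ × 255 = 34680000 N·mm; bending f_b = M/S = 701.9 N/mm.
f_max = √(f_v² + f_b²) = √(176.6² + 701.9²) = 723.8 N/mm.
φr_n = 0.75 × 0.6 × 490 × (0.707 × 4) = 623.6 N/mm → NOT adequate.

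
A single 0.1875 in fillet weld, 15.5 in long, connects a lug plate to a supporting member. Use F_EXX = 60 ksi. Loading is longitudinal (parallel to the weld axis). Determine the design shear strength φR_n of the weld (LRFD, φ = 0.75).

Effective throat t_e = 0.707 × 0.1875 = 0.1326 in.
Total length L = 15.5 in; A_we = 0.1326 × 15.5 = 2.055 in².
F_nw = 0.6 F_EXX = 0.6 × 60 = 36 ksi.
φR_n = 0.75 × 36 × 2.055 = 55.48 kips.

φR_n ≈ 55.5 kips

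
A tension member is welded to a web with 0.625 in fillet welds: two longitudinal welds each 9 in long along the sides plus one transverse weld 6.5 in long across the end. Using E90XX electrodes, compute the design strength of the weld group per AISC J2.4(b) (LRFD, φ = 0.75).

E90XX → F_EXX = 90 ksi.
t_e = 0.707 × 0.625 = 0.4419 in.
R_nwl = 0.6 × 90 × 0.4419 × 18 = 429.5 kip (longitudinal, 2 welds).
R_nwt = 0.6 × 90 × 0.4419 × 6.5 = 155.1 kip (transverse, base value).
(i) R_nwl + R_nwt = 584.6 kip; (ii) 0.85 R_nwl + 1.5 R_nwt = 597.7 kip.
R_n = max = 597.7 kip [governs: (ii)]; φR_n = 448.3 kip.

φR_n ≈ 448 kip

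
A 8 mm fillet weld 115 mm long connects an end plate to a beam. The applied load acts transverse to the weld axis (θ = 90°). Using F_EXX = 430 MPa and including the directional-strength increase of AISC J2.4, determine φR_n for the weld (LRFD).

φR_n ≈ 189 kN

t_e = 0.707 × 8 = 5.656 mm; A_we = 5.656 × 115 = 650.4 mm².
Directional factor: 1.0 + 0.5 sin^1.5(90°) = 1.5.
F_nw = 0.6 × 430 × 1.5 = 387 MPa.
φR_n = 0.75 × 387 × 650.4 × 10⁻³ = 188.8 kN.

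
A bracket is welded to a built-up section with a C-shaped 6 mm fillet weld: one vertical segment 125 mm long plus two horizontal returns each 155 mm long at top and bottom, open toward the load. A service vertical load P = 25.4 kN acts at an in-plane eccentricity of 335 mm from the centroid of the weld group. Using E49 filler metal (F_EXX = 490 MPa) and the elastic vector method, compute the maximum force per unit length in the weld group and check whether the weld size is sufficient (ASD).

f_max ≈ 447 N/mm; adequate

Total weld length L_w = 435 mm. Treat welds as unit-width lines.
Centroid: x̄ = 2×155×77.5 / 435 = 55.23 mm from the vertical weld.
Polar moment about centroid: J = I_x + I_y = [125³/12 + 2×155×62.5²] + [125×55.23² + 2(155³/12 + 155×22.27²)] = 2529000 mm³.
Direct shear f_v = P/L_w = 25.4×10³ / 435 = 58.39 N/mm (vertical).
Torsion M = P·e = 25.4×10³ × 335 = 8509000 N·mm.
Critical point at (x, y) = (99.77, 62.5) from centroid. f_tx = M·y/J = 210.3 N/mm; f_ty = M·x/J = 335.6 N/mm.
Resultant f_max = √[f_tx² + (f_v + f_ty)²] = √[210.3² + (58.39 + 335.6)²] = 446.6 N/mm.
Capacity per unit length: r_n/Ω = (1/2.0) × 0.6 × 490 × (0.707 × 6) = 623.6 N/mm.
446.6 ≤ 623.6 → adequate.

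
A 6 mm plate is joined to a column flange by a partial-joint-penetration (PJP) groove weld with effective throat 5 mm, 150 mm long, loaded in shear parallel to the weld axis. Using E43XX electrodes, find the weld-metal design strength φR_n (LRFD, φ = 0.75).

E43XX → F_EXX = 430 MPa.
Effective throat (given) t_e = 5 mm.
A_we = 5 × 150 = 750 mm².
F_nw = 0.6 F_EXX = 258 MPa.
φR_n = 0.75 × 258 × 750 × 10⁻³ = 145.1 kN.

φR_n ≈ 145 kN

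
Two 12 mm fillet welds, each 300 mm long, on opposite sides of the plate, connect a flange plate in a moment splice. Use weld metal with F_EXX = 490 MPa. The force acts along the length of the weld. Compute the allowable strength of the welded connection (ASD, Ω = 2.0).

R_n/Ω ≈ 748 kN

Effective throat t_e = 0.707 × 12 = 8.484 mm.
Total length L = 600 mm; A_we = 8.484 × 600 = 5090 mm².
F_nw = 0.6 F_EXX = 0.6 × 490 = 294 MPa.
R_n = 294 × 5090 × 10⁻³ = 1497 kN; R_n/Ω = 1497/2.0 = 748.3 kN.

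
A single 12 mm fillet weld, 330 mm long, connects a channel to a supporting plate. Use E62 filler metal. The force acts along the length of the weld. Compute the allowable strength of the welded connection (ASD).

E62XX → F_EXX = 620 MPa.
Effective throat t_e = 0.707 × 12 = 8.484 mm.
Total length L = 330 mm; A_we = 8.484 × 330 = 2800 mm².
F_nw = 0.6 F_EXX = 0.6 × 620 = 372 MPa.
R_n = 372 × 2800 × 10⁻³ = 1041 kN; R_n/Ω = 1041/2.0 = 520.7 kN.

R_n/Ω ≈ 521 kN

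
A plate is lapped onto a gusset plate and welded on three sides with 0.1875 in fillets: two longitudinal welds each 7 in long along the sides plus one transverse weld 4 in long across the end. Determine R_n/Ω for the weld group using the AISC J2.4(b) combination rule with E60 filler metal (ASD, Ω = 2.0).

R_n/Ω ≈ 43 kip

E60XX → F_EXX = 60 ksi.
t_e = 0.707 × 0.1875 = 0.1326 in.
R_nwl = 0.6 × 60 × 0.1326 × 14 = 66.81 kip (longitudinal, 2 welds).
R_nwt = 0.6 × 60 × 0.1326 × 4 = 19.09 kip (transverse, base value).
(i) R_nwl + R_nwt = 85.9 kip; (ii) 0.85 R_nwl + 1.5 R_nwt = 85.42 kip.
R_n = max = 85.9 kip [governs: (i)]; R_n/Ω = 42.95 kip.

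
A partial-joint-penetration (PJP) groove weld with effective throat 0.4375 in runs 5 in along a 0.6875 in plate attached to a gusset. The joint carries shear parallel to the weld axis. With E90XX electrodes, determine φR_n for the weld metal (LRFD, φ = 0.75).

E90XX → F_EXX = 90 ksi.
Effective throat (given) t_e = 0.4375 in.
A_we = 0.4375 × 5 = 2.188 in².
F_nw = 0.6 F_EXX = 54 ksi.
φR_n = 0.75 × 54 × 2.188 = 88.59 kips.

φR_n ≈ 88.6 kips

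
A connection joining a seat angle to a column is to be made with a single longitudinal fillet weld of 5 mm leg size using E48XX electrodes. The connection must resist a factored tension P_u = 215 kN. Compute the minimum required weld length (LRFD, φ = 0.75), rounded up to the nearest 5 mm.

E48XX → F_EXX = 480 MPa.
Throat t_e = 0.707 × 5 = 3.535 mm.
φr_n = 0.75 × 0.6 × 480 × 3.535 × 10⁻³ = 0.7636 kN/mm.
L_req = P_u / φr_n = 215 / 0.7636 = 281.6 mm total.
Round up → use L = 285 mm.

L = 285 mm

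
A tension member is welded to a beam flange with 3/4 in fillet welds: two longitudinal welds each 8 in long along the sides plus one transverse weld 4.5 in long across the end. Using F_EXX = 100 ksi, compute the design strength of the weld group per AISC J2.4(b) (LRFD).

t_e = 0.707 × 0.75 = 0.5302 in.
R_nwl = 0.6 × 100 × 0.5302 × 16 = 509 kip (longitudinal, 2 welds).
R_nwt = 0.6 × 100 × 0.5302 × 4.5 = 143.2 kip (transverse, base value).
(i) R_nwl + R_nwt = 652.2 kip; (ii) 0.85 R_nwl + 1.5 R_nwt = 647.4 kip.
R_n = max = 652.2 kip [governs: (i)]; φR_n = 489.2 kip.

φR_n ≈ 489 kip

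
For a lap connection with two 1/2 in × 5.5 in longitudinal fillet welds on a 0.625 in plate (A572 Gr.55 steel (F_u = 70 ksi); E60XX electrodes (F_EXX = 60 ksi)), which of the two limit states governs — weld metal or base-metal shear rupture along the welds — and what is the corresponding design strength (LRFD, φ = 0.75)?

φR_n ≈ 105 kips (weld metal governs)

t_e = 0.707 × 0.5 = 0.3535 in; L = 11 in.
Weld metal: φR_n = 0.75 × 0.6 × 60 × 0.3535 × 11 = 105 kips.
Base metal (shear rupture): φR_n = 0.75 × 0.6 × 70 × 0.625 × 11 = 216.6 kips.
Governing: weld metal.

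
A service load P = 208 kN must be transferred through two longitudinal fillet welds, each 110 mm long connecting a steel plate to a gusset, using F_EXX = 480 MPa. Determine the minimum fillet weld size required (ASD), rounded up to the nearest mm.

Total weld length L = 220 mm.
Required throat t_e = P × Ω / (0.6 F_EXX × L) = 208 × 2.0 / (0.6 × 480 × 220 × 10⁻³) = 6.566 mm.
Required leg w = t_e / 0.707 = 9.287 mm → use 10 mm.

w = 10 mm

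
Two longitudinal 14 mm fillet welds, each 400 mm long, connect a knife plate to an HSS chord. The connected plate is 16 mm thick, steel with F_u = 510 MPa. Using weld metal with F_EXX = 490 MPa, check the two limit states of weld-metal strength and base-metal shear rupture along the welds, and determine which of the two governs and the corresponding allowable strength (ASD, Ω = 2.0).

t_e = 0.707 × 14 = 9.898 mm; L = 800 mm.
Weld metal: R_n/Ω = (1/2.0) × 0.6 × 490 × 9.898 × 800 × 10⁻³ = 1164 kN.
Base metal (shear rupture): R_n/Ω = (1/2.0) × 0.6 × 510 × 16 × 800 × 10⁻³ = 1958 kN.
Governing: weld metal.

R_n/Ω ≈ 1160 kN (weld metal governs)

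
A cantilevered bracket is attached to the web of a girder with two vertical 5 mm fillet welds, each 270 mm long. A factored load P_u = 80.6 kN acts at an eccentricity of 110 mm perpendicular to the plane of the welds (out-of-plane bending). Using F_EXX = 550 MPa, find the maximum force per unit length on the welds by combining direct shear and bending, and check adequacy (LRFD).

f_max ≈ 394 N/mm; adequate

L_w = 2 × 270 = 540 mm; section modulus (unit throat) S = 2 × L²/6 = 24300 mm².
Direct shear f_v = P/L_w = 80.6×10³/540 = 149.3 N/mm.
Moment M = P × e = 80.6×10³ × 110 = 8866000 N·mm; bending f_b = M/S = 364.9 N/mm.
f_max = √(f_v² + f_b²) = √(149.3² + 364.9²) = 394.2 N/mm.
φr_n = 0.75 × 0.6 × 550 × (0.707 × 5) = 874.9 N/mm → adequate.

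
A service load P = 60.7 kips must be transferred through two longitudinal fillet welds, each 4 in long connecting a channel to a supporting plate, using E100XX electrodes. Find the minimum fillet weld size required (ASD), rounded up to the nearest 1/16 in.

E100XX → F_EXX = 100 ksi.
Total weld length L = 8 in.
Required throat t_e = P × Ω / (0.6 F_EXX × L) = 60.7 × 2.0 / (0.6 × 100 × 8) = 0.2529 in.
Required leg w = t_e / 0.707 = 0.3577 in → use 3/8 in.

w = 3/8 in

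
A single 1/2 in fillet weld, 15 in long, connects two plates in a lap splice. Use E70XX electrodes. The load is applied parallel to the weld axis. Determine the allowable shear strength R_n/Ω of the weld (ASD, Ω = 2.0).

R_n/Ω ≈ 111 kip

E70XX → F_EXX = 70 ksi.
Effective throat t_e = 0.707 × 0.5 = 0.3535 in.
Total length L = 15 in; A_we = 0.3535 × 15 = 5.302 in².
F_nw = 0.6 F_EXX = 0.6 × 70 = 42 ksi.
R_n = 42 × 5.302 = 222.7 kip; R_n/Ω = 222.7/2.0 = 111.4 kip.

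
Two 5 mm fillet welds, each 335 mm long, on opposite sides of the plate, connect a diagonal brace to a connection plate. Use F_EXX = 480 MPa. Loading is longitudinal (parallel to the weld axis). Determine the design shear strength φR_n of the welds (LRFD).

Effective throat t_e = 0.707 × 5 = 3.535 mm.
Total length L = 670 mm; A_we = 3.535 × 670 = 2368 mm².
F_nw = 0.6 F_EXX = 0.6 × 480 = 288 MPa.
φR_n = 0.75 × 288 × 2368 × 10⁻³ = 511.6 kN.

φR_n ≈ 512 kN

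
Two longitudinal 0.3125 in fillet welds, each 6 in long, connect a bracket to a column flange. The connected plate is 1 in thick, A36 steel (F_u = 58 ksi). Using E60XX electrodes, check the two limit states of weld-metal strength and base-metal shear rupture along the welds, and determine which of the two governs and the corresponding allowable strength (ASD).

E60XX → F_EXX = 60 ksi.
t_e = 0.707 × 0.3125 = 0.2209 in; L = 12 in.
Weld metal: R_n/Ω = (1/2.0) × 0.6 × 60 × 0.2209 × 12 = 47.72 kips.
Base metal (shear rupture): R_n/Ω = (1/2.0) × 0.6 × 58 × 1 × 12 = 208.8 kips.
Governing: weld metal.

R_n/Ω ≈ 47.7 kips (weld metal governs)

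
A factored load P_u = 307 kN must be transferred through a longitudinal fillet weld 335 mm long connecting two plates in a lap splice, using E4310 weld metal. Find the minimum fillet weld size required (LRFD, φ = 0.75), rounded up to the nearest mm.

E43XX → F_EXX = 430 MPa.
Total weld length L = 335 mm.
Required throat t_e = P_u / (φ × 0.6 F_EXX × L) = 307 / (0.75 × 0.6 × 430 × 335 × 10⁻³) = 4.736 mm.
Required leg w = t_e / 0.707 = 6.699 mm → use 7 mm.

w = 7 mm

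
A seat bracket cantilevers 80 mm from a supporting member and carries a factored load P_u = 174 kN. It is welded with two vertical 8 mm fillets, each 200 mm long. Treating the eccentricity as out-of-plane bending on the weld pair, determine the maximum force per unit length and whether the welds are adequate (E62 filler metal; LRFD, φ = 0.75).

E62XX → F_EXX = 620 MPa.
L_w = 2 × 200 = 400 mm; section modulus (unit throat) S = 2 × L²/6 = 13330 mm².
Direct shear f_v = P/L_w = 174×10³/400 = 435 N/mm.
Moment M = P × e = 174×10³ × 80 = 13920000 N·mm; bending f_b = M/S = 1044 N/mm.
f_max = √(f_v² + f_b²) = √(435² + 1044²) = 1131 N/mm.
φr_n = 0.75 × 0.6 × 620 × (0.707 × 8) = 1578 N/mm → adequate.

f_max ≈ 1130 N/mm; adequate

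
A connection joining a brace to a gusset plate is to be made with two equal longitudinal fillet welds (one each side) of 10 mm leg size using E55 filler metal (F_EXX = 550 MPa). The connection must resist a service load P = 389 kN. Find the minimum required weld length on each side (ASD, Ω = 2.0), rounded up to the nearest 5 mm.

Throat t_e = 0.707 × 10 = 7.07 mm.
r_n/Ω = (0.6 × 550 × 7.07) / 2.0 = 1167 N/mm = 1.167 kN/mm.
L_req = P / (r_n/Ω) = 389 / 1.167 = 333.5 mm total.
Per side: 333.5 / 2 = 166.7 mm.
Round up → use L = 170 mm on each side.

L = 170 mm on each side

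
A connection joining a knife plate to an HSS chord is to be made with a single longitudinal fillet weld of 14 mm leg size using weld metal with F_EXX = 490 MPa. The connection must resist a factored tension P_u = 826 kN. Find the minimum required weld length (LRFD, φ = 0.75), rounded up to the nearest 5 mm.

Throat t_e = 0.707 × 14 = 9.898 mm.
φr_n = 0.75 × 0.6 × 490 × 9.898 × 10⁻³ = 2.183 kN/mm.
L_req = P_u / φr_n = 826 / 2.183 = 378.5 mm total.
Round up → use L = 380 mm.

L = 380 mm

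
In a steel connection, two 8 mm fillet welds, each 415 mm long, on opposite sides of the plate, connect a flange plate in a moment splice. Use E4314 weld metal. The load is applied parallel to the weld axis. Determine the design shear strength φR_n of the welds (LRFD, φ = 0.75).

E43XX → F_EXX = 430 MPa.
Effective throat t_e = 0.707 × 8 = 5.656 mm.
Total length L = 830 mm; A_we = 5.656 × 830 = 4694 mm².
F_nw = 0.6 F_EXX = 0.6 × 430 = 258 MPa.
φR_n = 0.75 × 258 × 4694 × 10⁻³ = 908.4 kN.

φR_n ≈ 908 kN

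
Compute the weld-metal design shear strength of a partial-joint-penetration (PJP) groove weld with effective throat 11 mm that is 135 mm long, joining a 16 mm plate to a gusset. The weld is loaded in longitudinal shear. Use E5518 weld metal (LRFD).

E55XX → F_EXX = 550 MPa.
Effective throat (given) t_e = 11 mm.
A_we = 11 × 135 = 1485 mm².
F_nw = 0.6 F_EXX = 330 MPa.
φR_n = 0.75 × 330 × 1485 × 10⁻³ = 367.5 kN.

φR_n ≈ 368 kN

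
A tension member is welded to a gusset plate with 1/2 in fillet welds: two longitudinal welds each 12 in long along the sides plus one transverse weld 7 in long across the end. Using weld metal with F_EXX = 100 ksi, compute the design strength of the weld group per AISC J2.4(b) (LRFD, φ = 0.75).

t_e = 0.707 × 0.5 = 0.3535 in.
R_nwl = 0.6 × 100 × 0.3535 × 24 = 509 kip (longitudinal, 2 welds).
R_nwt = 0.6 × 100 × 0.3535 × 7 = 148.5 kip (transverse, base value).
(i) R_nwl + R_nwt = 657.5 kip; (ii) 0.85 R_nwl + 1.5 R_nwt = 655.4 kip.
R_n = max = 657.5 kip [governs: (i)]; φR_n = 493.1 kip.

φR_n ≈ 493 kip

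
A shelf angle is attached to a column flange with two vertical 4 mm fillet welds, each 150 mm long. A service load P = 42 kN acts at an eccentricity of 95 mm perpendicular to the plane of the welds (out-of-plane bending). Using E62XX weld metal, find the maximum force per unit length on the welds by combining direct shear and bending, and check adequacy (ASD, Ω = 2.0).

E62XX → F_EXX = 620 MPa.
L_w = 2 × 150 = 300 mm; section modulus (unit throat) S = 2 × L²/6 = 7500 mm².
Direct shear f_v = P/L_w = 42×10³/300 = 140 N/mm.
Moment M = P × e = 42×10³ × 95 = 3990000 N·mm; bending f_b = M/S = 532 N/mm.
f_max = √(f_v² + f_b²) = √(140² + 532²) = 550.1 N/mm.
r_n/Ω = (1/2.0) × 0.6 × 620 × (0.707 × 4) = 526 N/mm → NOT adequate.

f_max ≈ 550 N/mm; NOT adequate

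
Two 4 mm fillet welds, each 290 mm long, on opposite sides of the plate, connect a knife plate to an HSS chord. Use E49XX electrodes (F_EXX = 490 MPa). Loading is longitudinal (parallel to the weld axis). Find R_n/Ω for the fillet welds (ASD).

Effective throat t_e = 0.707 × 4 = 2.828 mm.
Total length L = 580 mm; A_we = 2.828 × 580 = 1640 mm².
F_nw = 0.6 F_EXX = 0.6 × 490 = 294 MPa.
R_n = 294 × 1640 × 10⁻³ = 482.2 kN; R_n/Ω = 482.2/2.0 = 241.1 kN.

R_n/Ω ≈ 241 kN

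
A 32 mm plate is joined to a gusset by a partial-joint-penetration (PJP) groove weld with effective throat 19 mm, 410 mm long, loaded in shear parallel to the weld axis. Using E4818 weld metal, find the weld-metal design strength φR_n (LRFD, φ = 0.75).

φR_n ≈ 1680 kN

E48XX → F_EXX = 480 MPa.
Effective throat (given) t_e = 19 mm.
A_we = 19 × 410 = 7790 mm².
F_nw = 0.6 F_EXX = 288 MPa.
φR_n = 0.75 × 288 × 7790 × 10⁻³ = 1683 kN.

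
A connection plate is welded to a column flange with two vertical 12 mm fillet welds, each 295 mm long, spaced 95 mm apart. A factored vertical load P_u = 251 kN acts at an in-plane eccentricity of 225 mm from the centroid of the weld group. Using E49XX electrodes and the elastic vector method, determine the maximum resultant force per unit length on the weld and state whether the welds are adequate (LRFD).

E49XX → F_EXX = 490 MPa.
Total weld length L_w = 590 mm. Treat welds as unit-width lines.
Polar moment about centroid: J = 2[d³/12 + d(b/2)²] = 2[295³/12 + 295×47.5²] = 5610000 mm³.
Direct shear f_v = P/L_w = 251×10³ / 590 = 425.4 N/mm (vertical).
Torsion M = P·e = 251×10³ × 225 = 56475000 N·mm.
Critical point at (x, y) = (47.5, 147.5) from centroid. f_tx = M·y/J = 1485 N/mm; f_ty = M·x/J = 478.2 N/mm.
Resultant f_max = √[f_tx² + (f_v + f_ty)²] = √[1485² + (425.4 + 478.2)²] = 1738 N/mm.
Capacity per unit length: φr_n = 0.75 × 0.6 × 490 × (0.707 × 12) = 1871 N/mm.
1738 ≤ 1871 → adequate.

f_max ≈ 1740 N/mm; adequate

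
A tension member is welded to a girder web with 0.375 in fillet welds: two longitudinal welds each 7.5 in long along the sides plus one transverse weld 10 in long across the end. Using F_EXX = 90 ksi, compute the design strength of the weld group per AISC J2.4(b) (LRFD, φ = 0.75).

φR_n ≈ 298 kips

t_e = 0.707 × 0.375 = 0.2651 in.
R_nwl = 0.6 × 90 × 0.2651 × 15 = 214.8 kips (longitudinal, 2 welds).
R_nwt = 0.6 × 90 × 0.2651 × 10 = 143.2 kips (transverse, base value).
(i) R_nwl + R_nwt = 357.9 kips; (ii) 0.85 R_nwl + 1.5 R_nwt = 397.3 kips.
R_n = max = 397.3 kips [governs: (ii)]; φR_n = 298 kips.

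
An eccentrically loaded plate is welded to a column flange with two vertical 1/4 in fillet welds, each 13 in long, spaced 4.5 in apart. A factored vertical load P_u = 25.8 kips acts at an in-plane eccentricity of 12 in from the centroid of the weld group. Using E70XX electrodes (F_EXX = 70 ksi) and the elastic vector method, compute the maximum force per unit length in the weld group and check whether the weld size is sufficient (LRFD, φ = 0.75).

Total weld length L_w = 26 in. Treat welds as unit-width lines.
Polar moment about centroid: J = 2[d³/12 + d(b/2)²] = 2[13³/12 + 13×2.25²] = 497.8 in³.
Direct shear f_v = P/L_w = 25.8 / 26 = 0.9923 kip/in (vertical).
Torsion M = P·e = 25.8 × 12 = 309.6 kip·in.
Critical point at (x, y) = (2.25, 6.5) from centroid. f_tx = M·y/J = 4.043 kip/in; f_ty = M·x/J = 1.399 kip/in.
Resultant f_max = √[f_tx² + (f_v + f_ty)²] = √[4.043² + (0.9923 + 1.399)²] = 4.697 kip/in.
Capacity per unit length: φr_n = 0.75 × 0.6 × 70 × (0.707 × 0.25) = 5.568 kip/in.
4.697 ≤ 5.568 → adequate.

f_max ≈ 4.7 kip/in; adequate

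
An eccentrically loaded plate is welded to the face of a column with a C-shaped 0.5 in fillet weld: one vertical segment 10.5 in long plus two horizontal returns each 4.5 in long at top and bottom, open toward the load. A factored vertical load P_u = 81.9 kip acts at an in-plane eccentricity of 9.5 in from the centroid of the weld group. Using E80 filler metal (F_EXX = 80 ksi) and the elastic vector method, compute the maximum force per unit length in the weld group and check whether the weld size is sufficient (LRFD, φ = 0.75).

Total weld length L_w = 19.5 in. Treat welds as unit-width lines.
Centroid: x̄ = 2×4.5×2.25 / 19.5 = 1.038 in from the vertical weld.
Polar moment about centroid: J = I_x + I_y = [10.5³/12 + 2×4.5×5.25²] + [10.5×1.038² + 2(4.5³/12 + 4.5×1.212²)] = 384.3 in³.
Direct shear f_v = P/L_w = 81.9 / 19.5 = 4.2 kip/in (vertical).
Torsion M = P·e = 81.9 × 9.5 = 778.05 kip·in.
Critical point at (x, y) = (3.462, 5.25) from centroid. f_tx = M·y/J = 10.63 kip/in; f_ty = M·x/J = 7.009 kip/in.
Resultant f_max = √[f_tx² + (f_v + f_ty)²] = √[10.63² + (4.2 + 7.009)²] = 15.45 kip/in.
Capacity per unit length: φr_n = 0.75 × 0.6 × 80 × (0.707 × 0.5) = 12.73 kip/in.
15.45 > 12.73 → NOT adequate.

f_max ≈ 15.4 kip/in; NOT adequate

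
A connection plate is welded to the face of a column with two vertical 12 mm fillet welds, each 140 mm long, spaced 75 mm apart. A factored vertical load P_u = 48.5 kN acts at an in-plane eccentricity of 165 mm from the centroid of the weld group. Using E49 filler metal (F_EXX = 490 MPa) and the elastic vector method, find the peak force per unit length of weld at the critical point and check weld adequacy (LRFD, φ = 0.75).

Total weld length L_w = 280 mm. Treat welds as unit-width lines.
Polar moment about centroid: J = 2[d³/12 + d(b/2)²] = 2[140³/12 + 140×37.5²] = 851100 mm³.
Direct shear f_v = P/L_w = 48.5×10³ / 280 = 173.2 N/mm (vertical).
Torsion M = P·e = 48.5×10³ × 165 = 8002500 N·mm.
Critical point at (x, y) = (37.5, 70) from centroid. f_tx = M·y/J = 658.2 N/mm; f_ty = M·x/J = 352.6 N/mm.
Resultant f_max = √[f_tx² + (f_v + f_ty)²] = √[658.2² + (173.2 + 352.6)²] = 842.4 N/mm.
Capacity per unit length: φr_n = 0.75 × 0.6 × 490 × (0.707 × 12) = 1871 N/mm.
842.4 ≤ 1871 → adequate.

f_max ≈ 842 N/mm; adequate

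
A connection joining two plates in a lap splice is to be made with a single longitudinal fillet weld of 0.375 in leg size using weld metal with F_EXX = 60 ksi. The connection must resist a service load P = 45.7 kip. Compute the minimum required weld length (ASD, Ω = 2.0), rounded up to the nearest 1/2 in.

L = 10 in

Throat t_e = 0.707 × 0.375 = 0.2651 in.
r_n/Ω = (0.6 × 60 × 0.2651) / 2.0 = 4.772 kip/in.
L_req = P / (r_n/Ω) = 45.7 / 4.772 = 9.576 in total.
Round up → use L = 10 in.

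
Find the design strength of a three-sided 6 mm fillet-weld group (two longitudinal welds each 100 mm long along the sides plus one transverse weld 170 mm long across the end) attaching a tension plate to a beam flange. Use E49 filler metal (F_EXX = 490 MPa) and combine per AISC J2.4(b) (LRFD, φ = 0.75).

t_e = 0.707 × 6 = 4.242 mm.
R_nwl = 0.6 × 490 × 4.242 × 200 × 10⁻³ = 249.4 kN (longitudinal, 2 welds).
R_nwt = 0.6 × 490 × 4.242 × 170 × 10⁻³ = 212 kN (transverse, base value).
(i) R_nwl + R_nwt = 461.4 kN; (ii) 0.85 R_nwl + 1.5 R_nwt = 530 kN.
R_n = max = 530 kN [governs: (ii)]; φR_n = 397.5 kN.

φR_n ≈ 398 kN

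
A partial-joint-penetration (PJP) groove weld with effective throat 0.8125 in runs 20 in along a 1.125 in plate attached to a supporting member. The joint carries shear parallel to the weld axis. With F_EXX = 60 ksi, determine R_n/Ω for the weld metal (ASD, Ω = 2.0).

Effective throat (given) t_e = 0.8125 in.
A_we = 0.8125 × 20 = 16.25 in².
F_nw = 0.6 F_EXX = 36 ksi.
R_n/Ω = (36 × 16.25) / 2.0 = 292.5 kip.

R_n/Ω ≈ 292 kip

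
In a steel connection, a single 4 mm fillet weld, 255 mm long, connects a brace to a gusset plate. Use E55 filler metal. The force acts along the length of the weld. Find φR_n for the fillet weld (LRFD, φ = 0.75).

φR_n ≈ 178 kN

E55XX → F_EXX = 550 MPa.
Effective throat t_e = 0.707 × 4 = 2.828 mm.
Total length L = 255 mm; A_we = 2.828 × 255 = 721.1 mm².
F_nw = 0.6 F_EXX = 0.6 × 550 = 330 MPa.
φR_n = 0.75 × 330 × 721.1 × 10⁻³ = 178.5 kN.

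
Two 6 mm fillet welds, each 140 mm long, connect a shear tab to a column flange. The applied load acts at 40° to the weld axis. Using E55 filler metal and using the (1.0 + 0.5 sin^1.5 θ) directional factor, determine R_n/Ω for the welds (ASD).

R_n/Ω ≈ 246 kN

E55XX → F_EXX = 550 MPa.
t_e = 0.707 × 6 = 4.242 mm; A_we = 4.242 × 280 = 1188 mm².
Directional factor: 1.0 + 0.5 sin^1.5(40°) = 1.258.
F_nw = 0.6 × 550 × 1.258 = 415 MPa.
R_n/Ω = (415 × 1188) / 2.0 × 10⁻³ = 246.5 kN.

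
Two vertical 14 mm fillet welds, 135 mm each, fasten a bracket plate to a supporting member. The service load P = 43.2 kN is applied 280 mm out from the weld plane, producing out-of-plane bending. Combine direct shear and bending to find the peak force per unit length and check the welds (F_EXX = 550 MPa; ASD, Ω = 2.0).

f_max ≈ 2000 N/mm; NOT adequate

L_w = 2 × 135 = 270 mm; section modulus (unit throat) S = 2 × L²/6 = 6075 mm².
Direct shear f_v = P/L_w = 43.2×10³/270 = 160 N/mm.
Moment M = P × e = 43.2×10³ × 280 = 12096000 N·mm; bending f_b = M/S = 1991 N/mm.
f_max = √(f_v² + f_b²) = √(160² + 1991²) = 1998 N/mm.
r_n/Ω = (1/2.0) × 0.6 × 550 × (0.707 × 14) = 1633 N/mm → NOT adequate.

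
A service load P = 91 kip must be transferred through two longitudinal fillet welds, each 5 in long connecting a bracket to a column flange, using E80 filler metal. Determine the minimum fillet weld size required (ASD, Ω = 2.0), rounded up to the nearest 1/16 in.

w = 9/16 in

E80XX → F_EXX = 80 ksi.
Total weld length L = 10 in.
Required throat t_e = P × Ω / (0.6 F_EXX × L) = 91 × 2.0 / (0.6 × 80 × 10) = 0.3792 in.
Required leg w = t_e / 0.707 = 0.5363 in → use 9/16 in.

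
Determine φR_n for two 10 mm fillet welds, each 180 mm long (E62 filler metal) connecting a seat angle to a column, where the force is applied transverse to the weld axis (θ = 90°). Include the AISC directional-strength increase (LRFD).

φR_n ≈ 1070 kN

E62XX → F_EXX = 620 MPa.
t_e = 0.707 × 10 = 7.07 mm; A_we = 7.07 × 360 = 2545 mm².
Directional factor: 1.0 + 0.5 sin^1.5(90°) = 1.5.
F_nw = 0.6 × 620 × 1.5 = 558 MPa.
φR_n = 0.75 × 558 × 2545 × 10⁻³ = 1065 kN.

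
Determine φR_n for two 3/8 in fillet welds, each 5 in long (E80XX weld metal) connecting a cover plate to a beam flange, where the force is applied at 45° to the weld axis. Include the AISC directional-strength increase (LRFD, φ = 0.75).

φR_n ≈ 124 kip

E80XX → F_EXX = 80 ksi.
t_e = 0.707 × 0.375 = 0.2651 in; A_we = 0.2651 × 10 = 2.651 in².
Directional factor: 1.0 + 0.5 sin^1.5(45°) = 1.297.
F_nw = 0.6 × 80 × 1.297 = 62.27 ksi.
φR_n = 0.75 × 62.27 × 2.651 = 123.8 kip.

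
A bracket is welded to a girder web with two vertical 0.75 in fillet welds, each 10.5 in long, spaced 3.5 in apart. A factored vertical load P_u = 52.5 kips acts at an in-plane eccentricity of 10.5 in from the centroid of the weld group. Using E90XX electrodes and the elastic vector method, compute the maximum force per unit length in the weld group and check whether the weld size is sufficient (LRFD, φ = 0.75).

E90XX → F_EXX = 90 ksi.
Total weld length L_w = 21 in. Treat welds as unit-width lines.
Polar moment about centroid: J = 2[d³/12 + d(b/2)²] = 2[10.5³/12 + 10.5×1.75²] = 257.2 in³.
Direct shear f_v = P/L_w = 52.5 / 21 = 2.5 kip/in (vertical).
Torsion M = P·e = 52.5 × 10.5 = 551.25 kip·in.
Critical point at (x, y) = (1.75, 5.25) from centroid. f_tx = M·y/J = 11.25 kip/in; f_ty = M·x/J = 3.75 kip/in.
Resultant f_max = √[f_tx² + (f_v + f_ty)²] = √[11.25² + (2.5 + 3.75)²] = 12.87 kip/in.
Capacity per unit length: φr_n = 0.75 × 0.6 × 90 × (0.707 × 0.75) = 21.48 kip/in.
12.87 ≤ 21.48 → adequate.

f_max ≈ 12.9 kip/in; adequate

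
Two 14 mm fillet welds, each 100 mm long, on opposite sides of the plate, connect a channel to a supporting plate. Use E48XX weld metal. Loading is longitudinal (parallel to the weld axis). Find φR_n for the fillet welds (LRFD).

E48XX → F_EXX = 480 MPa.
Effective throat t_e = 0.707 × 14 = 9.898 mm.
Total length L = 200 mm; A_we = 9.898 × 200 = 1980 mm².
F_nw = 0.6 F_EXX = 0.6 × 480 = 288 MPa.
φR_n = 0.75 × 288 × 1980 × 10⁻³ = 427.6 kN.

φR_n ≈ 428 kN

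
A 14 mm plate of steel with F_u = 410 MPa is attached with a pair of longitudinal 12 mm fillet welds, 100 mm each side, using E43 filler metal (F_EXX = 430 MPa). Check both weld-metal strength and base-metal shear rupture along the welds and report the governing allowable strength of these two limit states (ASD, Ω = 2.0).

t_e = 0.707 × 12 = 8.484 mm; L = 200 mm.
Weld metal: R_n/Ω = (1/2.0) × 0.6 × 430 × 8.484 × 200 × 10⁻³ = 218.9 kN.
Base metal (shear rupture): R_n/Ω = (1/2.0) × 0.6 × 410 × 14 × 200 × 10⁻³ = 344.4 kN.
Governing: weld metal.

R_n/Ω ≈ 219 kN (weld metal governs)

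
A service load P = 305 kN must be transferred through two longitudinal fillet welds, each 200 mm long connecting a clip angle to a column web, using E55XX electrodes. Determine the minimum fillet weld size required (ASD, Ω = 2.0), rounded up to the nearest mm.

E55XX → F_EXX = 550 MPa.
Total weld length L = 400 mm.
Required throat t_e = P × Ω / (0.6 F_EXX × L) = 305 × 2.0 / (0.6 × 550 × 400 × 10⁻³) = 4.621 mm.
Required leg w = t_e / 0.707 = 6.536 mm → use 7 mm.

w = 7 mm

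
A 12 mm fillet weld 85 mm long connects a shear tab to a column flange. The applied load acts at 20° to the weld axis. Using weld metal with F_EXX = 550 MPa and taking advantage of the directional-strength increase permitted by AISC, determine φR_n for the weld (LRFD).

φR_n ≈ 196 kN

t_e = 0.707 × 12 = 8.484 mm; A_we = 8.484 × 85 = 721.1 mm².
Directional factor: 1.0 + 0.5 sin^1.5(20°) = 1.1.
F_nw = 0.6 × 550 × 1.1 = 363 MPa.
φR_n = 0.75 × 363 × 721.1 × 10⁻³ = 196.3 kN.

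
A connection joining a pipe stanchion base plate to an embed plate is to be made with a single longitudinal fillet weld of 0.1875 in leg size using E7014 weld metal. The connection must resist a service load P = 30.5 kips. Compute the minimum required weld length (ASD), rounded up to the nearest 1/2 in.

L = 11 in

E70XX → F_EXX = 70 ksi.
Throat t_e = 0.707 × 0.1875 = 0.1326 in.
r_n/Ω = (0.6 × 70 × 0.1326) / 2.0 = 2.784 kip/in.
L_req = P / (r_n/Ω) = 30.5 / 2.784 = 10.96 in total.
Round up → use L = 11 in.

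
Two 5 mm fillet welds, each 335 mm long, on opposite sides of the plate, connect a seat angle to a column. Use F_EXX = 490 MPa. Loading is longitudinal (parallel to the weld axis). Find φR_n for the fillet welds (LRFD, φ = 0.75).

φR_n ≈ 522 kN

Effective throat t_e = 0.707 × 5 = 3.535 mm.
Total length L = 670 mm; A_we = 3.535 × 670 = 2368 mm².
F_nw = 0.6 F_EXX = 0.6 × 490 = 294 MPa.
φR_n = 0.75 × 294 × 2368 × 10⁻³ = 522.2 kN.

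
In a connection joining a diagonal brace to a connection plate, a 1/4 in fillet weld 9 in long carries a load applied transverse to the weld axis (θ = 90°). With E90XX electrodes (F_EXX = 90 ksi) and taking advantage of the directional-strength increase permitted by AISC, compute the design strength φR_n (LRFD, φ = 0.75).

t_e = 0.707 × 0.25 = 0.1767 in; A_we = 0.1767 × 9 = 1.591 in².
Directional factor: 1.0 + 0.5 sin^1.5(90°) = 1.5.
F_nw = 0.6 × 90 × 1.5 = 81 ksi.
φR_n = 0.75 × 81 × 1.591 = 96.64 kips.

φR_n ≈ 96.6 kips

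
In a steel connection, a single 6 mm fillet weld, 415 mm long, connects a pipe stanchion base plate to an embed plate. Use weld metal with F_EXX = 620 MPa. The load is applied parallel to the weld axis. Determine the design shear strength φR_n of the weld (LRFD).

φR_n ≈ 491 kN

Effective throat t_e = 0.707 × 6 = 4.242 mm.
Total length L = 415 mm; A_we = 4.242 × 415 = 1760 mm².
F_nw = 0.6 F_EXX = 0.6 × 620 = 372 MPa.
φR_n = 0.75 × 372 × 1760 × 10⁻³ = 491.2 kN.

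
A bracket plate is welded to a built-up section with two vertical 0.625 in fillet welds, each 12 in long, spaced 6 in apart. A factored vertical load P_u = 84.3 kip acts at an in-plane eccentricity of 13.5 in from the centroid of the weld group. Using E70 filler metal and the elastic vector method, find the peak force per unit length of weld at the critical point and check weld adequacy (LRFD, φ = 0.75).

E70XX → F_EXX = 70 ksi.
Total weld length L_w = 24 in. Treat welds as unit-width lines.
Polar moment about centroid: J = 2[d³/12 + d(b/2)²] = 2[12³/12 + 12×3²] = 504 in³.
Direct shear f_v = P/L_w = 84.3 / 24 = 3.512 kip/in (vertical).
Torsion M = P·e = 84.3 × 13.5 = 1138 kip·in.
Critical point at (x, y) = (3, 6) from centroid. f_tx = M·y/J = 13.55 kip/in; f_ty = M·x/J = 6.774 kip/in.
Resultant f_max = √[f_tx² + (f_v + f_ty)²] = √[13.55² + (3.512 + 6.774)²] = 17.01 kip/in.
Capacity per unit length: φr_n = 0.75 × 0.6 × 70 × (0.707 × 0.625) = 13.92 kip/in.
17.01 > 13.92 → NOT adequate.

f_max ≈ 17 kip/in; NOT adequate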